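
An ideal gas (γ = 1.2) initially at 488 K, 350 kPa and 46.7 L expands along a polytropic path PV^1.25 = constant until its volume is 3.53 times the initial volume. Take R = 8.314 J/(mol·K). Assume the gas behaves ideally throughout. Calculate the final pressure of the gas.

72.3 kPa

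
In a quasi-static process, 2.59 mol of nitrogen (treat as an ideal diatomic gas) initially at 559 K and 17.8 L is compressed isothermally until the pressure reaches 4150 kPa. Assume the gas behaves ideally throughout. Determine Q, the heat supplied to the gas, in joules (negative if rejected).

P₁ = nRT₁/V₁ = 2.59×8.314×559/17.8 = 676 kPa.
Isothermal: T stays 559 K; PV = const ⇒ V₂ = 2.90 L, P₂ = 4150 kPa.
ΔU = 0 (ideal gas, T constant).
W = nRT ln(V₂/V₁) = 2.59×8.314×559×ln(0.163) = -21800 J.
Q = ΔU + W = -21800 J.

-21800 J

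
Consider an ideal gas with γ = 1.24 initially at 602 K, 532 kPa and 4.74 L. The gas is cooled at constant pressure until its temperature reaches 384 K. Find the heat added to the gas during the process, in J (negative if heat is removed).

-4720 J

n = P₁V₁/(RT₁) = 532×4.74/(8.314×602) = 0.504 mol.
Isobaric: P stays 532 kPa; V/T = const ⇒ T₂ = 384 K, V₂ = 3.02 L.
W = PΔV = 532×(3.02−4.74) kPa·L = -913 J.
ΔU = nCvΔT = 0.504×34.6×(384−602) = -3800 J.
Q = ΔU + W = nCpΔT = -4720 J.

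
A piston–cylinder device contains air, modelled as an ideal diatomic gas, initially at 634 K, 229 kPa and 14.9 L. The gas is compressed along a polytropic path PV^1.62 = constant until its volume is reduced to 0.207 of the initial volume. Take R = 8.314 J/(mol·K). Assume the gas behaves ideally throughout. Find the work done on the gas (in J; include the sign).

9110 J

n = P₁V₁/(RT₁) = 229×14.9/(8.314×634) = 0.647 mol.
Polytropic n=1.62: T₂ = T₁(V₁/V₂)^(n−1) = 634×(4.83)^0.62 = 1680 K; P₂ = P₁(V₁/V₂)^n = 2940 kPa.
W = (P₁V₁−P₂V₂)/(n−1) = (229×14.9−2940×3.08)/0.62 = -9110 J.
Work done on the gas = −W_by = 9110 J.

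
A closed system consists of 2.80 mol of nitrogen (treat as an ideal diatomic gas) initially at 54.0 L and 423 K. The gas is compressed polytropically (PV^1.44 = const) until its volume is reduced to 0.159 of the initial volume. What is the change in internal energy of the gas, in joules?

30700 J

P₁ = nRT₁/V₁ = 2.80×8.314×423/54.0 = 182 kPa.
Polytropic n=1.44: T₂ = T₁(V₁/V₂)^(n−1) = 423×(6.29)^0.44 = 950 K; P₂ = P₁(V₁/V₂)^n = 2580 kPa.
For an ideal gas ΔU = nCvΔT with Cv = (5/2)R = 20.8 J/(mol·K).
ΔU = 2.80×20.8×(950−423) = 30700 J.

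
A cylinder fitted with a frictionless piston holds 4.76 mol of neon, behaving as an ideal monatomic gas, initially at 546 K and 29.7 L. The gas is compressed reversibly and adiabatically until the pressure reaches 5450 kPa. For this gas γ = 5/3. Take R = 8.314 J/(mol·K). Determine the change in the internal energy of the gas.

P₁ = nRT₁/V₁ = 4.76×8.314×546/29.7 = 728 kPa.
Adiabatic: T₂/T₁ = (P₂/P₁)^((γ−1)/γ) ⇒ T₂ = 546×(7.49)^0.400 = 1220 K; V₂ = 8.87 L.
For an ideal gas ΔU = nCvΔT with Cv = (3/2)R = 12.5 J/(mol·K).
ΔU = 4.76×12.5×(1220−546) = 40100 J.

40100 J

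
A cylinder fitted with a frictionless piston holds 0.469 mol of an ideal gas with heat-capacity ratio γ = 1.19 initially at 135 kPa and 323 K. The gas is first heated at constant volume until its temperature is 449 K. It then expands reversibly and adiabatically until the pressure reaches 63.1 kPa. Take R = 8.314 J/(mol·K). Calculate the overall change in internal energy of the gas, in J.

V₁ = nRT₁/P₁ = 0.469×8.314×323/135 = 9.33 L.
Step 1 — Isochoric: V stays 9.33 L; P/T = const ⇒ T₂ = 449 K, P₂ = 188 kPa.
W = 0 (no volume change).
ΔU = nCvΔT = 0.469×43.8×(449−323) = 2590 J.
Q = ΔU = 2590 J.
State after step 1: P = 188 kPa, V = 9.33 L, T = 449 K.
Step 2 — Adiabatic: T₂/T₁ = (P₂/P₁)^((γ−1)/γ) ⇒ T₂ = 449×(0.336)^0.160 = 377 K; V₂ = 23.3 L.
ΔU = nCvΔT = 0.469×43.8×(377−449) = -1470 J.
Q = 0 for an adiabatic process, so W = −ΔU = 1470 J.
Net over both steps: W = 1470 J, Q = 2590 J, ΔU = 1110 J.

1110 J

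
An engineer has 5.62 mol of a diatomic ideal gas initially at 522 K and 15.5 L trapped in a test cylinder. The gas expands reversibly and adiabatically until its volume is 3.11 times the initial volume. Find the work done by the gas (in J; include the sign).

22200 J

P₁ = nRT₁/V₁ = 5.62×8.314×522/15.5 = 1570 kPa.
Adiabatic: TV^(γ−1) = const ⇒ T₂ = 522×(0.322)^0.400 = 332 K; PV^γ = const ⇒ P₂ = 321 kPa.
ΔU = nCvΔT = 5.62×20.8×(332−522) = -22200 J.
Q = 0 for an adiabatic process, so W = −ΔU = 22200 J.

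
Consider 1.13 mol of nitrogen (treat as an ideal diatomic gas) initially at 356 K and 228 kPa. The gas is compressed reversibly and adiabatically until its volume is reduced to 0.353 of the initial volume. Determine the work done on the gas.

V₁ = nRT₁/P₁ = 1.13×8.314×356/228 = 14.7 L.
Adiabatic: TV^(γ−1) = const ⇒ T₂ = 356×(2.83)^0.400 = 540 K; PV^γ = const ⇒ P₂ = 980 kPa.
ΔU = nCvΔT = 1.13×20.8×(540−356) = 4320 J.
Q = 0 for an adiabatic process, so W = −ΔU = -4320 J.
Work done on the gas = −W_by = 4320 J.

4320 J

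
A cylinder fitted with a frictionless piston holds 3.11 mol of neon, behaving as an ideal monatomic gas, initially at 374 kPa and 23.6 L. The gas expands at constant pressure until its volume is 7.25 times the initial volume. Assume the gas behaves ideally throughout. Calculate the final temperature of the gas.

T₁ = P₁V₁/(nR) = 374×23.6/(3.11×8.314) = 341 K.
Isobaric: P stays 374 kPa; V/T = const ⇒ T₂ = 2470 K, V₂ = 171 L.

2470 K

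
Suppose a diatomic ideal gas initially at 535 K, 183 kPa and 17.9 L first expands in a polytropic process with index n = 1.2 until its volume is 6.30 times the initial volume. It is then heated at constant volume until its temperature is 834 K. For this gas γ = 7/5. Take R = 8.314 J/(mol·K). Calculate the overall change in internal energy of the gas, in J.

n = P₁V₁/(RT₁) = 183×17.9/(8.314×535) = 0.736 mol.
Step 1 — Polytropic n=1.2: T₂ = T₁(V₁/V₂)^(n−1) = 535×(0.159)^0.20 = 370 K; P₂ = P₁(V₁/V₂)^n = 20.1 kPa.
W = (P₁V₁−P₂V₂)/(n−1) = (183×17.9−20.1×113)/0.20 = 5040 J.
ΔU = nCvΔT = 0.736×20.8×(370−535) = -2520 J.
Q = ΔU + W = 2520 J.
State after step 1: P = 20.1 kPa, V = 113 L, T = 370 K.
Step 2 — Isochoric: V stays 113 L; P/T = const ⇒ T₂ = 834 K, P₂ = 45.3 kPa.
W = 0 (no volume change).
ΔU = nCvΔT = 0.736×20.8×(834−370) = 7100 J.
Q = ΔU = 7100 J.
Net over both steps: W = 5040 J, Q = 9620 J, ΔU = 4580 J.

4580 J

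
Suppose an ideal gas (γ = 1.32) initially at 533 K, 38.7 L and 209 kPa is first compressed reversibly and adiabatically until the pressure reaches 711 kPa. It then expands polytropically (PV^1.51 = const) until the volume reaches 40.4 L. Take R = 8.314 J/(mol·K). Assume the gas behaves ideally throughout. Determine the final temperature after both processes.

437 K

n = P₁V₁/(RT₁) = 209×38.7/(8.314×533) = 1.83 mol.
Step 1 — Adiabatic: T₂/T₁ = (P₂/P₁)^((γ−1)/γ) ⇒ T₂ = 533×(3.40)^0.242 = 717 K; V₂ = 15.3 L.
ΔU = nCvΔT = 1.83×26.0×(717−533) = 8730 J.
Q = 0 for an adiabatic process, so W = −ΔU = -8730 J.
State after step 1: P = 711 kPa, V = 15.3 L, T = 717 K.
Step 2 — Polytropic n=1.51: T₂ = T₁(V₁/V₂)^(n−1) = 717×(0.379)^0.51 = 437 K; P₂ = P₁(V₁/V₂)^n = 164 kPa.
W = (P₁V₁−P₂V₂)/(n−1) = (711×15.3−164×40.4)/0.51 = 8330 J.
ΔU = nCvΔT = 1.83×26.0×(437−717) = -13300 J.
Q = ΔU + W = -4950 J.
Net over both steps: W = -403 J, Q = -4950 J, ΔU = -4540 J.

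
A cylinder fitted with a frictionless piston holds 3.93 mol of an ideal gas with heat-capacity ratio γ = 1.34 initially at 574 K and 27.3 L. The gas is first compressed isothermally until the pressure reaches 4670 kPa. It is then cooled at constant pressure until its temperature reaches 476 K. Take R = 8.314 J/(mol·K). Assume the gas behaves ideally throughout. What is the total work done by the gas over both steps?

P₁ = nRT₁/V₁ = 3.93×8.314×574/27.3 = 687 kPa.
Step 1 — Isothermal: T stays 574 K; PV = const ⇒ V₂ = 4.02 L, P₂ = 4670 kPa.
ΔU = 0 (ideal gas, T constant).
W = nRT ln(V₂/V₁) = 3.93×8.314×574×ln(0.147) = -35900 J.
Q = ΔU + W = -35900 J.
State after step 1: P = 4670 kPa, V = 4.02 L, T = 574 K.
Step 2 — Isobaric: P stays 4670 kPa; V/T = const ⇒ T₂ = 476 K, V₂ = 3.33 L.
W = PΔV = 4670×(3.33−4.02) kPa·L = -3200 J.
ΔU = nCvΔT = 3.93×24.5×(476−574) = -9420 J.
Q = ΔU + W = nCpΔT = -12600 J.
Net over both steps: W = -39100 J, Q = -48600 J, ΔU = -9420 J.

-39100 J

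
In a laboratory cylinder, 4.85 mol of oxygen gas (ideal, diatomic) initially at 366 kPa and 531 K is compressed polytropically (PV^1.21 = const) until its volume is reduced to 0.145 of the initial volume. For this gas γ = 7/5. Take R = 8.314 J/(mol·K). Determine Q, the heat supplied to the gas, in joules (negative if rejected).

V₁ = nRT₁/P₁ = 4.85×8.314×531/366 = 58.5 L.
Polytropic n=1.21: T₂ = T₁(V₁/V₂)^(n−1) = 531×(6.90)^0.21 = 797 K; P₂ = P₁(V₁/V₂)^n = 3790 kPa.
W = (P₁V₁−P₂V₂)/(n−1) = (366×58.5−3790×8.48)/0.21 = -51000 J.
ΔU = nCvΔT = 4.85×20.8×(797−531) = 26800 J.
Q = ΔU + W = -24200 J.

-24200 J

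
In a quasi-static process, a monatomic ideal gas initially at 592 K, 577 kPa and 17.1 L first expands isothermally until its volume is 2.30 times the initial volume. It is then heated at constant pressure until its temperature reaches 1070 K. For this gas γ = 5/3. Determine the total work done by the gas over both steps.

n = P₁V₁/(RT₁) = 577×17.1/(8.314×592) = 2.00 mol.
Step 1 — Isothermal: T stays 592 K; PV = const ⇒ V₂ = 39.3 L, P₂ = 251 kPa.
ΔU = 0 (ideal gas, T constant).
W = nRT ln(V₂/V₁) = 2.00×8.314×592×ln(2.30) = 8220 J.
Q = ΔU + W = 8220 J.
State after step 1: P = 251 kPa, V = 39.3 L, T = 592 K.
Step 2 — Isobaric: P stays 251 kPa; V/T = const ⇒ T₂ = 1070 K, V₂ = 71.1 L.
W = PΔV = 251×(71.1−39.3) kPa·L = 7970 J.
ΔU = nCvΔT = 2.00×12.5×(1070−592) = 12000 J.
Q = ΔU + W = nCpΔT = 19900 J.
Net over both steps: W = 16200 J, Q = 28100 J, ΔU = 12000 J.

16200 J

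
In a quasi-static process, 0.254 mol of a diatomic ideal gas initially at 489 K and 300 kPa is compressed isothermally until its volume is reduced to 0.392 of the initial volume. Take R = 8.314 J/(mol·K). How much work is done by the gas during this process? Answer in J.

V₁ = nRT₁/P₁ = 0.254×8.314×489/300 = 3.44 L.
Isothermal: T stays 489 K; PV = const ⇒ V₂ = 1.35 L, P₂ = 765 kPa.
W = nRT ln(V₂/V₁) = 0.254×8.314×489×ln(0.392) = -967 J.

-967 J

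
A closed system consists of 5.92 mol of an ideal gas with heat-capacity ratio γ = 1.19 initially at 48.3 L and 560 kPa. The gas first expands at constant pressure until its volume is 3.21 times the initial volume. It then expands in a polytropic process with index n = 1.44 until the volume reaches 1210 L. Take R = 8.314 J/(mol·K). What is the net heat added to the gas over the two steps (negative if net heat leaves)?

220000 J

T₁ = P₁V₁/(nR) = 560×48.3/(5.92×8.314) = 550 K.
Step 1 — Isobaric: P stays 560 kPa; V/T = const ⇒ T₂ = 1760 K, V₂ = 155 L.
W = PΔV = 560×(155−48.3) kPa·L = 59800 J.
ΔU = nCvΔT = 5.92×43.8×(1760−550) = 315000 J.
Q = ΔU + W = nCpΔT = 374000 J.
State after step 1: P = 560 kPa, V = 155 L, T = 1760 K.
Step 2 — Polytropic n=1.44: T₂ = T₁(V₁/V₂)^(n−1) = 1760×(0.128)^0.44 = 714 K; P₂ = P₁(V₁/V₂)^n = 29.1 kPa.
W = (P₁V₁−P₂V₂)/(n−1) = (560×155−29.1×1210)/0.44 = 117000 J.
ΔU = nCvΔT = 5.92×43.8×(714−1760) = -272000 J.
Q = ΔU + W = -155000 J.
Net over both steps: W = 177000 J, Q = 220000 J, ΔU = 42700 J.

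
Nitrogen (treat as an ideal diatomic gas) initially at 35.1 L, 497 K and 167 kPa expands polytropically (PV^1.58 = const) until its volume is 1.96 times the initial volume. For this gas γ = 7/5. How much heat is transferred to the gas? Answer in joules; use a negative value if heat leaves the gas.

n = P₁V₁/(RT₁) = 167×35.1/(8.314×497) = 1.42 mol.
Polytropic n=1.58: T₂ = T₁(V₁/V₂)^(n−1) = 497×(0.510)^0.58 = 336 K; P₂ = P₁(V₁/V₂)^n = 57.7 kPa.
W = (P₁V₁−P₂V₂)/(n−1) = (167×35.1−57.7×68.8)/0.58 = 3270 J.
ΔU = nCvΔT = 1.42×20.8×(336−497) = -4740 J.
Q = ΔU + W = -1470 J.

-1470 J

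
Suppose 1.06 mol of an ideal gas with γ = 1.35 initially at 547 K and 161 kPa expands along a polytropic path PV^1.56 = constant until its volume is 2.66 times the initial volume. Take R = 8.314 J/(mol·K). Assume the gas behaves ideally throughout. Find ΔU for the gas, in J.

V₁ = nRT₁/P₁ = 1.06×8.314×547/161 = 29.9 L.
Polytropic n=1.56: T₂ = T₁(V₁/V₂)^(n−1) = 547×(0.376)^0.56 = 316 K; P₂ = P₁(V₁/V₂)^n = 35.0 kPa.
For an ideal gas ΔU = nCvΔT with Cv = R/(γ−1) = 23.8 J/(mol·K).
ΔU = 1.06×23.8×(316−547) = -5810 J.

-5810 J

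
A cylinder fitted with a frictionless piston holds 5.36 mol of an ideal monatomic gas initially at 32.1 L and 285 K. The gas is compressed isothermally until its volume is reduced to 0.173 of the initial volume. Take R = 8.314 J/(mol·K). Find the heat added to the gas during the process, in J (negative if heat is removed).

-22300 J

P₁ = nRT₁/V₁ = 5.36×8.314×285/32.1 = 396 kPa.
Isothermal: T stays 285 K; PV = const ⇒ V₂ = 5.55 L, P₂ = 2290 kPa.
ΔU = 0 (ideal gas, T constant).
W = nRT ln(V₂/V₁) = 5.36×8.314×285×ln(0.173) = -22300 J.
Q = ΔU + W = -22300 J.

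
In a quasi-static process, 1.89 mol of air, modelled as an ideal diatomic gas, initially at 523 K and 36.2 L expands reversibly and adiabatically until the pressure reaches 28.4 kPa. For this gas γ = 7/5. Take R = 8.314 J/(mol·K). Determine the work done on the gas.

P₁ = nRT₁/V₁ = 1.89×8.314×523/36.2 = 227 kPa.
Adiabatic: T₂/T₁ = (P₂/P₁)^((γ−1)/γ) ⇒ T₂ = 523×(0.125)^0.286 = 289 K; V₂ = 160 L.
ΔU = nCvΔT = 1.89×20.8×(289−523) = -9200 J.
Q = 0 for an adiabatic process, so W = −ΔU = 9200 J.
Work done on the gas = −W_by = -9200 J.

-9200 J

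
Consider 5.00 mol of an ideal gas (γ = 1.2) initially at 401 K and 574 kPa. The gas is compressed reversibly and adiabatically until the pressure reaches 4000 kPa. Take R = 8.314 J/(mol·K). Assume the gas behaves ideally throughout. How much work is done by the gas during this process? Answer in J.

-31800 J

V₁ = nRT₁/P₁ = 5.00×8.314×401/574 = 29.0 L.
Adiabatic: T₂/T₁ = (P₂/P₁)^((γ−1)/γ) ⇒ T₂ = 401×(6.97)^0.167 = 554 K; V₂ = 5.76 L.
ΔU = nCvΔT = 5.00×41.6×(554−401) = 31800 J.
Q = 0 for an adiabatic process, so W = −ΔU = -31800 J.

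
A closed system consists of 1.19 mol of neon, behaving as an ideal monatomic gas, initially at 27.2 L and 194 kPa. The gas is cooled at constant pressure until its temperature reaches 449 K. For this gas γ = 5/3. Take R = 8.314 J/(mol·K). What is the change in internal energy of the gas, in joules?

-1250 J

T₁ = P₁V₁/(nR) = 194×27.2/(1.19×8.314) = 533 K.
Isobaric: P stays 194 kPa; V/T = const ⇒ T₂ = 449 K, V₂ = 22.9 L.
For an ideal gas ΔU = nCvΔT with Cv = (3/2)R = 12.5 J/(mol·K).
ΔU = 1.19×12.5×(449−533) = -1250 J.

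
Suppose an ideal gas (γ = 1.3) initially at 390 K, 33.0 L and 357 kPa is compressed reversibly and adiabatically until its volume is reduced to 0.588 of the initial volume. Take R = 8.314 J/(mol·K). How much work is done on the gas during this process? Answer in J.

6780 J

n = P₁V₁/(RT₁) = 357×33.0/(8.314×390) = 3.63 mol.
Adiabatic: TV^(γ−1) = const ⇒ T₂ = 390×(1.70)^0.300 = 457 K; PV^γ = const ⇒ P₂ = 712 kPa.
ΔU = nCvΔT = 3.63×27.7×(457−390) = 6780 J.
Q = 0 for an adiabatic process, so W = −ΔU = -6780 J.
Work done on the gas = −W_by = 6780 J.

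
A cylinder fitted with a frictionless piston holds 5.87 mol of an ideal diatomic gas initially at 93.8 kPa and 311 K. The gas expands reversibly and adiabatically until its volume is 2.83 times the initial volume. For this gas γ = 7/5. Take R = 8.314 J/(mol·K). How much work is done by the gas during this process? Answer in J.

V₁ = nRT₁/P₁ = 5.87×8.314×311/93.8 = 162 L.
Adiabatic: TV^(γ−1) = const ⇒ T₂ = 311×(0.353)^0.400 = 205 K; PV^γ = const ⇒ P₂ = 21.9 kPa.
ΔU = nCvΔT = 5.87×20.8×(205−311) = -12900 J.
Q = 0 for an adiabatic process, so W = −ΔU = 12900 J.

12900 J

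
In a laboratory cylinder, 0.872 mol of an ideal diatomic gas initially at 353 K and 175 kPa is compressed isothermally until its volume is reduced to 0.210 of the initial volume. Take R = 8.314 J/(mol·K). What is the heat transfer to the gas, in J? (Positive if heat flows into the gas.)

-3990 J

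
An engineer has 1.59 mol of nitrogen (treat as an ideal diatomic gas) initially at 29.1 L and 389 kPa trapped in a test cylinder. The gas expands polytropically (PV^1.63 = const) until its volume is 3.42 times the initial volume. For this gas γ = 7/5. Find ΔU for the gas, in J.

T₁ = P₁V₁/(nR) = 389×29.1/(1.59×8.314) = 856 K.
Polytropic n=1.63: T₂ = T₁(V₁/V₂)^(n−1) = 856×(0.292)^0.63 = 395 K; P₂ = P₁(V₁/V₂)^n = 52.4 kPa.
For an ideal gas ΔU = nCvΔT with Cv = (5/2)R = 20.8 J/(mol·K).
ΔU = 1.59×20.8×(395−856) = -15300 J.

-15300 J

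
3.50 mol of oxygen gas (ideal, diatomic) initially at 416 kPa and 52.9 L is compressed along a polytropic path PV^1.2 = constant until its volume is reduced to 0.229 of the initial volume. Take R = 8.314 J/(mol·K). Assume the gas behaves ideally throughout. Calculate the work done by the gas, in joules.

T₁ = P₁V₁/(nR) = 416×52.9/(3.50×8.314) = 756 K.
Polytropic n=1.2: T₂ = T₁(V₁/V₂)^(n−1) = 756×(4.37)^0.20 = 1020 K; P₂ = P₁(V₁/V₂)^n = 2440 kPa.
W = (P₁V₁−P₂V₂)/(n−1) = (416×52.9−2440×12.1)/0.20 = -37700 J.

-37700 J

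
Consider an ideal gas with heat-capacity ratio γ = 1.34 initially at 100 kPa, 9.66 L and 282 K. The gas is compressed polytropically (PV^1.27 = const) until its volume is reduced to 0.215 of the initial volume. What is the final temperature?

427 K

Polytropic n=1.27: T₂ = T₁(V₁/V₂)^(n−1) = 282×(4.65)^0.27 = 427 K; P₂ = P₁(V₁/V₂)^n = 704 kPa.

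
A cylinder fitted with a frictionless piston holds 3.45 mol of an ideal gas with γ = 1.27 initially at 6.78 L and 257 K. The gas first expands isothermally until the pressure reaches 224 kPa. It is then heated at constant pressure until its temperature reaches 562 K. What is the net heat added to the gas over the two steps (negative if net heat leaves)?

52800 J

P₁ = nRT₁/V₁ = 3.45×8.314×257/6.78 = 1090 kPa.
Step 1 — Isothermal: T stays 257 K; PV = const ⇒ V₂ = 32.9 L, P₂ = 224 kPa.
ΔU = 0 (ideal gas, T constant).
W = nRT ln(V₂/V₁) = 3.45×8.314×257×ln(4.85) = 11600 J.
Q = ΔU + W = 11600 J.
State after step 1: P = 224 kPa, V = 32.9 L, T = 257 K.
Step 2 — Isobaric: P stays 224 kPa; V/T = const ⇒ T₂ = 562 K, V₂ = 72.0 L.
W = PΔV = 224×(72.0−32.9) kPa·L = 8750 J.
ΔU = nCvΔT = 3.45×30.8×(562−257) = 32400 J.
Q = ΔU + W = nCpΔT = 41100 J.
Net over both steps: W = 20400 J, Q = 52800 J, ΔU = 32400 J.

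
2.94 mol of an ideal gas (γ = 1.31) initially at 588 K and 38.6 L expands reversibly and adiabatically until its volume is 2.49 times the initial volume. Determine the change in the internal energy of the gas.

-11400 J

P₁ = nRT₁/V₁ = 2.94×8.314×588/38.6 = 372 kPa.
Adiabatic: TV^(γ−1) = const ⇒ T₂ = 588×(0.402)^0.310 = 443 K; PV^γ = const ⇒ P₂ = 113 kPa.
For an ideal gas ΔU = nCvΔT with Cv = R/(γ−1) = 26.8 J/(mol·K).
ΔU = 2.94×26.8×(443−588) = -11400 J.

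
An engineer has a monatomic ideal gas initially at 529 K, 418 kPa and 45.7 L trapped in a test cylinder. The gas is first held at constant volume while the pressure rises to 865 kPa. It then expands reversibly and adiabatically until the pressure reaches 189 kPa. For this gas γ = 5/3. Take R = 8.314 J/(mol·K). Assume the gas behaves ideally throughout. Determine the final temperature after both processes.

n = P₁V₁/(RT₁) = 418×45.7/(8.314×529) = 4.34 mol.
Step 1 — Isochoric: V stays 45.7 L; P/T = const ⇒ T₂ = 1090 K, P₂ = 865 kPa.
W = 0 (no volume change).
ΔU = nCvΔT = 4.34×12.5×(1090−529) = 30600 J.
Q = ΔU = 30600 J.
State after step 1: P = 865 kPa, V = 45.7 L, T = 1090 K.
Step 2 — Adiabatic: T₂/T₁ = (P₂/P₁)^((γ−1)/γ) ⇒ T₂ = 1090×(0.218)^0.400 = 596 K; V₂ = 114 L.
ΔU = nCvΔT = 4.34×12.5×(596−1090) = -27000 J.
Q = 0 for an adiabatic process, so W = −ΔU = 27000 J.
Net over both steps: W = 27000 J, Q = 30600 J, ΔU = 3620 J.

596 K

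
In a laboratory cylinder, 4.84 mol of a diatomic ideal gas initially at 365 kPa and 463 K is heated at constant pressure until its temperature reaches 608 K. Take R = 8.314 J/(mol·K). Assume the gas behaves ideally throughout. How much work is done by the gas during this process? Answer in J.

V₁ = nRT₁/P₁ = 4.84×8.314×463/365 = 51.0 L.
Isobaric: P stays 365 kPa; V/T = const ⇒ T₂ = 608 K, V₂ = 67.0 L.
W = PΔV = 365×(67.0−51.0) kPa·L = 5830 J.

5830 J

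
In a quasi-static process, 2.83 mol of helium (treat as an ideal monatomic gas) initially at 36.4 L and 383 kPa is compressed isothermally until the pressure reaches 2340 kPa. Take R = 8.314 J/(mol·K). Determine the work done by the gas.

-25200 J

T₁ = P₁V₁/(nR) = 383×36.4/(2.83×8.314) = 593 K.
Isothermal: T stays 593 K; PV = const ⇒ V₂ = 5.96 L, P₂ = 2340 kPa.
W = nRT ln(V₂/V₁) = 2.83×8.314×593×ln(0.164) = -25200 J.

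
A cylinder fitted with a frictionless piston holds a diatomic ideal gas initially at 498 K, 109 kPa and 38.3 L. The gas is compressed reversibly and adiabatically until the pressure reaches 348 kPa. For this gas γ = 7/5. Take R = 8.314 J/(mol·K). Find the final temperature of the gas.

Adiabatic: T₂/T₁ = (P₂/P₁)^((γ−1)/γ) ⇒ T₂ = 498×(3.19)^0.286 = 694 K; V₂ = 16.7 L.

694 K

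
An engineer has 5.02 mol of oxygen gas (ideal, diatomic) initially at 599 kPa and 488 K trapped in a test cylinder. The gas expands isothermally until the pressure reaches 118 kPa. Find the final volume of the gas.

V₁ = nRT₁/P₁ = 5.02×8.314×488/599 = 34.0 L.
Isothermal: T stays 488 K; PV = const ⇒ V₂ = 173 L, P₂ = 118 kPa.

173 L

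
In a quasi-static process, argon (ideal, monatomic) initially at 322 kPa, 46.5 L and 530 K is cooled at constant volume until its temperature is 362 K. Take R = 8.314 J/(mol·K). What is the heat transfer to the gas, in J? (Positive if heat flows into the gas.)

-7120 J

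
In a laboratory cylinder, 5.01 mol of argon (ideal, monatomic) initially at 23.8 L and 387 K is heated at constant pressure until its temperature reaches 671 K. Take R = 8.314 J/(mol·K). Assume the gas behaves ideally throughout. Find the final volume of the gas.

41.3 L

P₁ = nRT₁/V₁ = 5.01×8.314×387/23.8 = 677 kPa.
Isobaric: P stays 677 kPa; V/T = const ⇒ T₂ = 671 K, V₂ = 41.3 L.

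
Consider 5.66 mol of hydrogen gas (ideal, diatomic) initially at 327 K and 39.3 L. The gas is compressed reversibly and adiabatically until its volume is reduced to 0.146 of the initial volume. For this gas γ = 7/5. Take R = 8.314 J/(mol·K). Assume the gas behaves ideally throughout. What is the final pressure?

5790 kPa

P₁ = nRT₁/V₁ = 5.66×8.314×327/39.3 = 392 kPa.
Adiabatic: TV^(γ−1) = const ⇒ T₂ = 327×(6.85)^0.400 = 706 K; PV^γ = const ⇒ P₂ = 5790 kPa.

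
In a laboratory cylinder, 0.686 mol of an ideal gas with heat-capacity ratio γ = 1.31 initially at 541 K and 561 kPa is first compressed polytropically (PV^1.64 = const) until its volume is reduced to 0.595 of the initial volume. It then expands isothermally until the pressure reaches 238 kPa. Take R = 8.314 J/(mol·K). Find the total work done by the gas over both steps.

5450 J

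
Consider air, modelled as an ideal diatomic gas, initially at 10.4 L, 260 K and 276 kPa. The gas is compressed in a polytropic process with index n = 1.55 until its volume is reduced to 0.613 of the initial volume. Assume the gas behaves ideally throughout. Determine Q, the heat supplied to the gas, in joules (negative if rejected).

n = P₁V₁/(RT₁) = 276×10.4/(8.314×260) = 1.33 mol.
Polytropic n=1.55: T₂ = T₁(V₁/V₂)^(n−1) = 260×(1.63)^0.55 = 340 K; P₂ = P₁(V₁/V₂)^n = 589 kPa.
W = (P₁V₁−P₂V₂)/(n−1) = (276×10.4−589×6.38)/0.55 = -1610 J.
ΔU = nCvΔT = 1.33×20.8×(340−260) = 2220 J.
Q = ΔU + W = 604 J.

604 J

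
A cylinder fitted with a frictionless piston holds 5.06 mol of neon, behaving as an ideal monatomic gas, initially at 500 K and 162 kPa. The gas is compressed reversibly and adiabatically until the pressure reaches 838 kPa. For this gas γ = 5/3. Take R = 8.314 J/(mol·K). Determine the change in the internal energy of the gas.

29300 J

V₁ = nRT₁/P₁ = 5.06×8.314×500/162 = 130 L.
Adiabatic: T₂/T₁ = (P₂/P₁)^((γ−1)/γ) ⇒ T₂ = 500×(5.17)^0.400 = 965 K; V₂ = 48.4 L.
For an ideal gas ΔU = nCvΔT with Cv = (3/2)R = 12.5 J/(mol·K).
ΔU = 5.06×12.5×(965−500) = 29300 J.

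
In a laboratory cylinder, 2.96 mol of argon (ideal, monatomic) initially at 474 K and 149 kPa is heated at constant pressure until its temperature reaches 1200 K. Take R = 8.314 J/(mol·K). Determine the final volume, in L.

198 L

V₁ = nRT₁/P₁ = 2.96×8.314×474/149 = 78.3 L.
Isobaric: P stays 149 kPa; V/T = const ⇒ T₂ = 1200 K, V₂ = 198 L.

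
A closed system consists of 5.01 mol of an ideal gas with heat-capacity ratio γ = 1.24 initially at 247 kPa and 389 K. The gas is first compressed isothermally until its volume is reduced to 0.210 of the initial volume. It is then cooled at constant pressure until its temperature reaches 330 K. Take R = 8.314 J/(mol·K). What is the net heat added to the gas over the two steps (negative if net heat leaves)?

-38000 J

V₁ = nRT₁/P₁ = 5.01×8.314×389/247 = 65.6 L.
Step 1 — Isothermal: T stays 389 K; PV = const ⇒ V₂ = 13.8 L, P₂ = 1180 kPa.
ΔU = 0 (ideal gas, T constant).
W = nRT ln(V₂/V₁) = 5.01×8.314×389×ln(0.210) = -25300 J.
Q = ΔU + W = -25300 J.
State after step 1: P = 1180 kPa, V = 13.8 L, T = 389 K.
Step 2 — Isobaric: P stays 1180 kPa; V/T = const ⇒ T₂ = 330 K, V₂ = 11.7 L.
W = PΔV = 1180×(11.7−13.8) kPa·L = -2460 J.
ΔU = nCvΔT = 5.01×34.6×(330−389) = -10200 J.
Q = ΔU + W = nCpΔT = -12700 J.
Net over both steps: W = -27700 J, Q = -38000 J, ΔU = -10200 J.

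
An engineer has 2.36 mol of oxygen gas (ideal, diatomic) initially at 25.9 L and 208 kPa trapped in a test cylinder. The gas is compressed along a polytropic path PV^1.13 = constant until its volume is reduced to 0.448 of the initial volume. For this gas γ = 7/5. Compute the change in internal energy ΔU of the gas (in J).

1480 J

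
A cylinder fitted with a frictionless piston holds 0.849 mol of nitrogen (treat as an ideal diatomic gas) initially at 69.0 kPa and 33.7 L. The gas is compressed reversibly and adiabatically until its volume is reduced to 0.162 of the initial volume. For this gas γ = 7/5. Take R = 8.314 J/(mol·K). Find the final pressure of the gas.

T₁ = P₁V₁/(nR) = 69.0×33.7/(0.849×8.314) = 329 K.
Adiabatic: TV^(γ−1) = const ⇒ T₂ = 329×(6.17)^0.400 = 682 K; PV^γ = const ⇒ P₂ = 882 kPa.

882 kPa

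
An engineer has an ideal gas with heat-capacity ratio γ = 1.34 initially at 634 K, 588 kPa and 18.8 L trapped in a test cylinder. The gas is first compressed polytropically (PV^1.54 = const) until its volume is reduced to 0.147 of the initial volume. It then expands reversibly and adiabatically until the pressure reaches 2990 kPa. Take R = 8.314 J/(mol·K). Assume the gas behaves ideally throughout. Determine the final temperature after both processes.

n = P₁V₁/(RT₁) = 588×18.8/(8.314×634) = 2.10 mol.
Step 1 — Polytropic n=1.54: T₂ = T₁(V₁/V₂)^(n−1) = 634×(6.80)^0.54 = 1790 K; P₂ = P₁(V₁/V₂)^n = 11300 kPa.
W = (P₁V₁−P₂V₂)/(n−1) = (588×18.8−11300×2.76)/0.54 = -37200 J.
ΔU = nCvΔT = 2.10×24.5×(1790−634) = 59000 J.
Q = ΔU + W = 21900 J.
State after step 1: P = 11300 kPa, V = 2.76 L, T = 1790 K.
Step 2 — Adiabatic: T₂/T₁ = (P₂/P₁)^((γ−1)/γ) ⇒ T₂ = 1790×(0.265)^0.254 = 1280 K; V₂ = 7.44 L.
ΔU = nCvΔT = 2.10×24.5×(1280−1790) = -26200 J.
Q = 0 for an adiabatic process, so W = −ΔU = 26200 J.
Net over both steps: W = -11000 J, Q = 21900 J, ΔU = 32900 J.

1280 K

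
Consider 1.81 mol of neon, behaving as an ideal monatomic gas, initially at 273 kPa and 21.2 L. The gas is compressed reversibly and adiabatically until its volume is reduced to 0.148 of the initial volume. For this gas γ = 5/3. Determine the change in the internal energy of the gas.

T₁ = P₁V₁/(nR) = 273×21.2/(1.81×8.314) = 385 K.
Adiabatic: TV^(γ−1) = const ⇒ T₂ = 385×(6.76)^0.667 = 1370 K; PV^γ = const ⇒ P₂ = 6590 kPa.
For an ideal gas ΔU = nCvΔT with Cv = (3/2)R = 12.5 J/(mol·K).
ΔU = 1.81×12.5×(1370−385) = 22300 J.

22300 J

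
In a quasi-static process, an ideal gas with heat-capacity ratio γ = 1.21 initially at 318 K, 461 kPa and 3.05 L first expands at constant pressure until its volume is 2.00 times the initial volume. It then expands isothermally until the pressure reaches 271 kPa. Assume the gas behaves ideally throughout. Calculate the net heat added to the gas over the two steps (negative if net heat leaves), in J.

9600 J

n = P₁V₁/(RT₁) = 461×3.05/(8.314×318) = 0.532 mol.
Step 1 — Isobaric: P stays 461 kPa; V/T = const ⇒ T₂ = 636 K, V₂ = 6.10 L.
W = PΔV = 461×(6.10−3.05) kPa·L = 1410 J.
ΔU = nCvΔT = 0.532×39.6×(636−318) = 6700 J.
Q = ΔU + W = nCpΔT = 8100 J.
State after step 1: P = 461 kPa, V = 6.10 L, T = 636 K.
Step 2 — Isothermal: T stays 636 K; PV = const ⇒ V₂ = 10.4 L, P₂ = 271 kPa.
ΔU = 0 (ideal gas, T constant).
W = nRT ln(V₂/V₁) = 0.532×8.314×636×ln(1.70) = 1490 J.
Q = ΔU + W = 1490 J.
Net over both steps: W = 2900 J, Q = 9600 J, ΔU = 6700 J.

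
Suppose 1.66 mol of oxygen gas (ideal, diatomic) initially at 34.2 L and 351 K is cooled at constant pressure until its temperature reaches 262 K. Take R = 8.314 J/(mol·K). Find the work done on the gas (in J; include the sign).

P₁ = nRT₁/V₁ = 1.66×8.314×351/34.2 = 142 kPa.
Isobaric: P stays 142 kPa; V/T = const ⇒ T₂ = 262 K, V₂ = 25.5 L.
W = PΔV = 142×(25.5−34.2) kPa·L = -1230 J.
Work done on the gas = −W_by = 1230 J.

1230 J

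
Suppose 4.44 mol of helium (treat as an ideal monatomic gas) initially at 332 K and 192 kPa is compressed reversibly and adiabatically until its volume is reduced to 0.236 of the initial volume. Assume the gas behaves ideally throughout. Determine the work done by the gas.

V₁ = nRT₁/P₁ = 4.44×8.314×332/192 = 63.8 L.
Adiabatic: TV^(γ−1) = const ⇒ T₂ = 332×(4.24)^0.667 = 869 K; PV^γ = const ⇒ P₂ = 2130 kPa.
ΔU = nCvΔT = 4.44×12.5×(869−332) = 29800 J.
Q = 0 for an adiabatic process, so W = −ΔU = -29800 J.

-29800 J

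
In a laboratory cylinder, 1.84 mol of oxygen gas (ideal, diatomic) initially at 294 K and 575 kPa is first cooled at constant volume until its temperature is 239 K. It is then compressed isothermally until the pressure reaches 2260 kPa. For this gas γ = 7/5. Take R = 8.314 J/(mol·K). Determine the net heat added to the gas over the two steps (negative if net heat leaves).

V₁ = nRT₁/P₁ = 1.84×8.314×294/575 = 7.82 L.
Step 1 — Isochoric: V stays 7.82 L; P/T = const ⇒ T₂ = 239 K, P₂ = 467 kPa.
W = 0 (no volume change).
ΔU = nCvΔT = 1.84×20.8×(239−294) = -2100 J.
Q = ΔU = -2100 J.
State after step 1: P = 467 kPa, V = 7.82 L, T = 239 K.
Step 2 — Isothermal: T stays 239 K; PV = const ⇒ V₂ = 1.62 L, P₂ = 2260 kPa.
ΔU = 0 (ideal gas, T constant).
W = nRT ln(V₂/V₁) = 1.84×8.314×239×ln(0.207) = -5760 J.
Q = ΔU + W = -5760 J.
Net over both steps: W = -5760 J, Q = -7870 J, ΔU = -2100 J.

-7870 J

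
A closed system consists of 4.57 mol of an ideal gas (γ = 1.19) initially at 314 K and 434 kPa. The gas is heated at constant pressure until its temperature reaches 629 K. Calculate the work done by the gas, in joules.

V₁ = nRT₁/P₁ = 4.57×8.314×314/434 = 27.5 L.
Isobaric: P stays 434 kPa; V/T = const ⇒ T₂ = 629 K, V₂ = 55.1 L.
W = PΔV = 434×(55.1−27.5) kPa·L = 12000 J.

12000 J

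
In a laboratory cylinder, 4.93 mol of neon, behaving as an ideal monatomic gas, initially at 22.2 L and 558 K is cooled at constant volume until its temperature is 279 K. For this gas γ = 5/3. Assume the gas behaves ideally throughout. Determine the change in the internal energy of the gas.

P₁ = nRT₁/V₁ = 4.93×8.314×558/22.2 = 1030 kPa.
Isochoric: V stays 22.2 L; P/T = const ⇒ T₂ = 279 K, P₂ = 515 kPa.
For an ideal gas ΔU = nCvΔT with Cv = (3/2)R = 12.5 J/(mol·K).
ΔU = 4.93×12.5×(279−558) = -17200 J.

-17200 J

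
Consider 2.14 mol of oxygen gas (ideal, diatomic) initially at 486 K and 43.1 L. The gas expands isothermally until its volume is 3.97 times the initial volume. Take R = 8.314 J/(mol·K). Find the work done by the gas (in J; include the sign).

11900 J

P₁ = nRT₁/V₁ = 2.14×8.314×486/43.1 = 201 kPa.
Isothermal: T stays 486 K; PV = const ⇒ V₂ = 171 L, P₂ = 50.5 kPa.
W = nRT ln(V₂/V₁) = 2.14×8.314×486×ln(3.97) = 11900 J.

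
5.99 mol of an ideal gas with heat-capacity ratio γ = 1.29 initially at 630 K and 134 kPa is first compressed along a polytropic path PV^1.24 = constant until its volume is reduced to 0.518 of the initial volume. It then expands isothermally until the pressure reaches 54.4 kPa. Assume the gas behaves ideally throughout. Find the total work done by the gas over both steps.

40700 J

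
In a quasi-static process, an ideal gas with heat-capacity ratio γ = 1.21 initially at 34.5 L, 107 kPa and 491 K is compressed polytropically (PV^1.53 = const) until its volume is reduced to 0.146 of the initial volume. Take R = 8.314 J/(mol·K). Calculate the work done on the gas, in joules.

12300 J

n = P₁V₁/(RT₁) = 107×34.5/(8.314×491) = 0.904 mol.
Polytropic n=1.53: T₂ = T₁(V₁/V₂)^(n−1) = 491×(6.85)^0.53 = 1360 K; P₂ = P₁(V₁/V₂)^n = 2030 kPa.
W = (P₁V₁−P₂V₂)/(n−1) = (107×34.5−2030×5.04)/0.53 = -12300 J.
Work done on the gas = −W_by = 12300 J.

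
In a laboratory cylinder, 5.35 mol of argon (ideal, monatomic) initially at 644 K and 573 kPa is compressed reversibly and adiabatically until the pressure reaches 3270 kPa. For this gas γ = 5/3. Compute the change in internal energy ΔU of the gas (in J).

43300 J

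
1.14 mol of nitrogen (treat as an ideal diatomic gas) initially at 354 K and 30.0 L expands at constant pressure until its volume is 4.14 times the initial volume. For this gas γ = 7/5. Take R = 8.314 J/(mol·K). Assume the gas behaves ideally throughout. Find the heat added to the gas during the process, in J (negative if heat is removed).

P₁ = nRT₁/V₁ = 1.14×8.314×354/30.0 = 112 kPa.
Isobaric: P stays 112 kPa; V/T = const ⇒ T₂ = 1470 K, V₂ = 124 L.
W = PΔV = 112×(124−30.0) kPa·L = 10500 J.
ΔU = nCvΔT = 1.14×20.8×(1470−354) = 26300 J.
Q = ΔU + W = nCpΔT = 36900 J.

36900 J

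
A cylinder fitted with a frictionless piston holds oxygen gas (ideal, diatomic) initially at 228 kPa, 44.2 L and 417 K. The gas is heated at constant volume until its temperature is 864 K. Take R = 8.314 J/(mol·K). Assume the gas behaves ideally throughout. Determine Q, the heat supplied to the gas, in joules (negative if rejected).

n = P₁V₁/(RT₁) = 228×44.2/(8.314×417) = 2.91 mol.
Isochoric: V stays 44.2 L; P/T = const ⇒ T₂ = 864 K, P₂ = 472 kPa.
W = 0 (no volume change).
ΔU = nCvΔT = 2.91×20.8×(864−417) = 27000 J.
Q = ΔU = 27000 J.

27000 J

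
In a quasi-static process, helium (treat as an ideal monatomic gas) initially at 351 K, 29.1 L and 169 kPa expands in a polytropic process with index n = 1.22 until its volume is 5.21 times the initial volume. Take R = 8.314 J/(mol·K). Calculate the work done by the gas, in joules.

n = P₁V₁/(RT₁) = 169×29.1/(8.314×351) = 1.69 mol.
Polytropic n=1.22: T₂ = T₁(V₁/V₂)^(n−1) = 351×(0.192)^0.22 = 244 K; P₂ = P₁(V₁/V₂)^n = 22.6 kPa.
W = (P₁V₁−P₂V₂)/(n−1) = (169×29.1−22.6×152)/0.22 = 6810 J.

6810 J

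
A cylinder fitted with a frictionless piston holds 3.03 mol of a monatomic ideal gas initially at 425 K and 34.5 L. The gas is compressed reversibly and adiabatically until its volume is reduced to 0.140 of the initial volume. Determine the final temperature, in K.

1580 K

P₁ = nRT₁/V₁ = 3.03×8.314×425/34.5 = 310 kPa.
Adiabatic: TV^(γ−1) = const ⇒ T₂ = 425×(7.14)^0.667 = 1580 K; PV^γ = const ⇒ P₂ = 8220 kPa.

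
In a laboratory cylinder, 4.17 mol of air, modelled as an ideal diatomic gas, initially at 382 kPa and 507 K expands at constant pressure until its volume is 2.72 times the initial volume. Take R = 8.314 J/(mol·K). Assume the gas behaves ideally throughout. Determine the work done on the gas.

-30200 J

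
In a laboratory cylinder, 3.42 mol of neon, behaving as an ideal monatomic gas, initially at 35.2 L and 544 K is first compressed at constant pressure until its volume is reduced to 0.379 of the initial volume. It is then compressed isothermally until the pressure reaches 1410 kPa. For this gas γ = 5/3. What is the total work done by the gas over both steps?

P₁ = nRT₁/V₁ = 3.42×8.314×544/35.2 = 439 kPa.
Step 1 — Isobaric: P stays 439 kPa; V/T = const ⇒ T₂ = 206 K, V₂ = 13.3 L.
W = PΔV = 439×(13.3−35.2) kPa·L = -9610 J.
ΔU = nCvΔT = 3.42×12.5×(206−544) = -14400 J.
Q = ΔU + W = nCpΔT = -24000 J.
State after step 1: P = 439 kPa, V = 13.3 L, T = 206 K.
Step 2 — Isothermal: T stays 206 K; PV = const ⇒ V₂ = 4.16 L, P₂ = 1410 kPa.
ΔU = 0 (ideal gas, T constant).
W = nRT ln(V₂/V₁) = 3.42×8.314×206×ln(0.312) = -6830 J.
Q = ΔU + W = -6830 J.
Net over both steps: W = -16400 J, Q = -30800 J, ΔU = -14400 J.

-16400 J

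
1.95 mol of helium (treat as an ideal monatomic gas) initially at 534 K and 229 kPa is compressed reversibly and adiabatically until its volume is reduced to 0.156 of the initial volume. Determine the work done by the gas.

-31800 J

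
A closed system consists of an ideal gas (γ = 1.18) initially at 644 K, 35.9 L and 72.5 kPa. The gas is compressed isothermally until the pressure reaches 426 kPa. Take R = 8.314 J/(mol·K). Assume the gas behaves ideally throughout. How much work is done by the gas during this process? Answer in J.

-4610 J

n = P₁V₁/(RT₁) = 72.5×35.9/(8.314×644) = 0.486 mol.
Isothermal: T stays 644 K; PV = const ⇒ V₂ = 6.11 L, P₂ = 426 kPa.
W = nRT ln(V₂/V₁) = 0.486×8.314×644×ln(0.170) = -4610 J.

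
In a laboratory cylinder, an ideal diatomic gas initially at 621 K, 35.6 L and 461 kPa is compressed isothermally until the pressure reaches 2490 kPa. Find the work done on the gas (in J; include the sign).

27700 J

n = P₁V₁/(RT₁) = 461×35.6/(8.314×621) = 3.18 mol.
Isothermal: T stays 621 K; PV = const ⇒ V₂ = 6.59 L, P₂ = 2490 kPa.
W = nRT ln(V₂/V₁) = 3.18×8.314×621×ln(0.185) = -27700 J.
Work done on the gas = −W_by = 27700 J.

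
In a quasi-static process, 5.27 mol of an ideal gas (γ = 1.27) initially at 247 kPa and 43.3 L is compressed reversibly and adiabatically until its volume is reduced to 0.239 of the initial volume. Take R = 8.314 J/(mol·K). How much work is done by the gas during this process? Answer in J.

-18700 J

T₁ = P₁V₁/(nR) = 247×43.3/(5.27×8.314) = 244 K.
Adiabatic: TV^(γ−1) = const ⇒ T₂ = 244×(4.18)^0.270 = 359 K; PV^γ = const ⇒ P₂ = 1520 kPa.
ΔU = nCvΔT = 5.27×30.8×(359−244) = 18700 J.
Q = 0 for an adiabatic process, so W = −ΔU = -18700 J.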